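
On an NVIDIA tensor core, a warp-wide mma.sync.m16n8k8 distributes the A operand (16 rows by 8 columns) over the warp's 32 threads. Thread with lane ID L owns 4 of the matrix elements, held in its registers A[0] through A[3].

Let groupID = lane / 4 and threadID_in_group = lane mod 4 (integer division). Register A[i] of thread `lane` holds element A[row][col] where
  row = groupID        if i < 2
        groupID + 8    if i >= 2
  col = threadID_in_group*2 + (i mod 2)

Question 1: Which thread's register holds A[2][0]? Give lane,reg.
r=2→G=2,rhi=0  c=0→T=0,p=0
L=2*4+0=8  i=0*2+0=0

8,0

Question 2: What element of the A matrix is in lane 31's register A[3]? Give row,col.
15,7

lane 31→31/4=7, 31 mod 4=3
i=3  r:7+8→15  c:2·3+1→7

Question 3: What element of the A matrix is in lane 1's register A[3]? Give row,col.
8,3

1: g=0,t=1
[3] (0+8,1*2+1) = (8,3)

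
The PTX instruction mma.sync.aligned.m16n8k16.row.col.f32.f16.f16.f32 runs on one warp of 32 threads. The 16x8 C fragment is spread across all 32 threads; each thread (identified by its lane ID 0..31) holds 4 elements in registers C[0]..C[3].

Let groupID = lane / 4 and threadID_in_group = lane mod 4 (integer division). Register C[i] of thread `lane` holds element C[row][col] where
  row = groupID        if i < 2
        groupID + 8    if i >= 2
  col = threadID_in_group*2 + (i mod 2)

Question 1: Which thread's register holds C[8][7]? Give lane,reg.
3,3

r=8->g=0,rb=1  c=7->t=3,b0=1
L=0*4+3=3  i=1*2+1=3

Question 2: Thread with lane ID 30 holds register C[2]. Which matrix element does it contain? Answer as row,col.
15,4

30: gr=7,th=2
[2] (7+8,2*2+0) = (15,4)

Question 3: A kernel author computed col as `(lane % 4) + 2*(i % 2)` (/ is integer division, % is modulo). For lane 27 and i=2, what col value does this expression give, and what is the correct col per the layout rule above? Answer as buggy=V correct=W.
`(lane % 4) + 2*(i % 2)`[27,2]→3
lane 27: G=6 (27/4), T=3 (27%4)
i=2: r=6+8=14, c=3*2+0=6
col: 3 vs 6

buggy=3 correct=6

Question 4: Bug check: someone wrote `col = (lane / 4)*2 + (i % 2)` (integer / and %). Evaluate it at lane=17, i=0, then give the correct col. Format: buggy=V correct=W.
`(lane / 4)*2 + (i % 2)`[17,0]->8
lane 17: g=4 (17/4), t=1 (17%4)
i=0: r=4+0=4, c=1*2+0=2
col: 8 vs 2

buggy=8 correct=2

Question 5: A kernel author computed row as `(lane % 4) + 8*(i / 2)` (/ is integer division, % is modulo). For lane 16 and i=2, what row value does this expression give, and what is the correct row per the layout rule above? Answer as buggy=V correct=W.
buggy=8 correct=12

`(lane % 4) + 8*(i / 2)`[16,2]⇒8
16: gr=4,th=0
[2] (4+8,0*2+0) = (12,0)
row: 8 vs 12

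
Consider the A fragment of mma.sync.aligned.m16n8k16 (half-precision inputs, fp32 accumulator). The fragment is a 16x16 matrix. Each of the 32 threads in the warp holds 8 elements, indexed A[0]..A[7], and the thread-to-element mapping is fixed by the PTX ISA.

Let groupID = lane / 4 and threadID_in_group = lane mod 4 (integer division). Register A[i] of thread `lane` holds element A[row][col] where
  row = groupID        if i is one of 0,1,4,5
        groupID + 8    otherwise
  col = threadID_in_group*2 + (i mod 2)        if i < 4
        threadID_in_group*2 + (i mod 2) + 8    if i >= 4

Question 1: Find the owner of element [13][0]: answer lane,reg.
20,2

r:13=>grp=5,rB=1  c:0=>cB=0,tig=0,lo=0
L=5*4+0=20  i=0*4+1*2+0=2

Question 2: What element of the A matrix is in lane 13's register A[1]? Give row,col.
3,3

13: gr=3,th=1
[1] (3+0,1*2+1+0) = (3,3)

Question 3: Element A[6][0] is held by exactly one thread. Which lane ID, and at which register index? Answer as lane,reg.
24,0

r: 6->gid=6,r8=0  c: 0->c8=0,tid=0,i&1=0
L=6*4+0=24  i=0*4+0*2+0=0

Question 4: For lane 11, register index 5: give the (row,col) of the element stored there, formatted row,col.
lane 11: g=2 (11/4), t=3 (11%4)
i=5: r=2+0=2, c=3*2+1+8=15

2,15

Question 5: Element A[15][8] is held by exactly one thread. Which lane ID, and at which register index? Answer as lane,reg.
28,6

r=15⇒gr=7,Rb=1  c=8⇒Cb=1,th=0,odd=0
L=7*4+0=28  i=1*4+1*2+0=6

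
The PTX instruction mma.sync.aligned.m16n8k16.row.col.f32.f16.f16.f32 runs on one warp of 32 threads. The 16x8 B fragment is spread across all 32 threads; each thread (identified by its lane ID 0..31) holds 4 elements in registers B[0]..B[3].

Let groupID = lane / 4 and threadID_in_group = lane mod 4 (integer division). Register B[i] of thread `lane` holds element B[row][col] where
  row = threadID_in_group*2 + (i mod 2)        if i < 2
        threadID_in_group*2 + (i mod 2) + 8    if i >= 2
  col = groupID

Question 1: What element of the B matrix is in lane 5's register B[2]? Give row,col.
lane 5->5/4=1, 5 mod 4=1
i=2  r:2·1+0+8->10  c:1

10,1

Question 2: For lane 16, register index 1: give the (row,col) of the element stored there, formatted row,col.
1,4

lane 16: gr=4 (16/4), th=0 (16%4)
i=1: r=0*2+1+0=1, c=gr=4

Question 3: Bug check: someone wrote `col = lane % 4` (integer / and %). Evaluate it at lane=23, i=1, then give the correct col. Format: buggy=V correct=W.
buggy=3 correct=5

`lane % 4`[23,1]→3
lane 23: G=5 (23/4), T=3 (23%4)
i=1: r=3*2+1+0=7, c=G=5
col: 3 vs 5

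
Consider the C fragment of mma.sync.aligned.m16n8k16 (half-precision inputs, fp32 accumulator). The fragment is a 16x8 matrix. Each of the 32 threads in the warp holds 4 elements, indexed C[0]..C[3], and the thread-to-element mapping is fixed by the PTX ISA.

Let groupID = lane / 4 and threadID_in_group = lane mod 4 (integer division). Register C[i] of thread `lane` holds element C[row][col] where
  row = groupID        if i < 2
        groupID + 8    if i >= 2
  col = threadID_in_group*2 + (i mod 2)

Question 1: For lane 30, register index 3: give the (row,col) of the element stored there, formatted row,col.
lane 30->30/4=7, 30 mod 4=2
i=3  r:7+8->15  c:2·2+1->5

15,5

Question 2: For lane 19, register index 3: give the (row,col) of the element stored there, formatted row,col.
lane 19->19/4=4, 19 mod 4=3
i=3  r:4+8->12  c:2·3+1->7

12,7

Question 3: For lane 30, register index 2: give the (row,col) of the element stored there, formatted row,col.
30: gid=7,tid=2
[2] (7+8,2*2+0) = (15,4)

15,4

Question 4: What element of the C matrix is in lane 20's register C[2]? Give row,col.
13,0

lane 20->20/4=5, 20 mod 4=0
i=2  r:5+8->13  c:2·0+0->0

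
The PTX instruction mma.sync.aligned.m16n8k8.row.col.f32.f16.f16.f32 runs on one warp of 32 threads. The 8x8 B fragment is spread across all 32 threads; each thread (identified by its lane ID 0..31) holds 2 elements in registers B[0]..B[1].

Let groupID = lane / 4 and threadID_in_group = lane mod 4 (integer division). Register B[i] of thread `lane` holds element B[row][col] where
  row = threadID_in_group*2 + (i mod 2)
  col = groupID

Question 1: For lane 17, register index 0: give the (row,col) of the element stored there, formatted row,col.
lane 17: gid=4 (17/4), tid=1 (17%4)
i=0: r=1*2+0=2, c=gid=4

2,4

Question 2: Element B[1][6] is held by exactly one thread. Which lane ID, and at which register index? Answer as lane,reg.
24,1

c=6⇒gr=6  r=1⇒th=0,odd=1
L=6*4+0=24  i=1=1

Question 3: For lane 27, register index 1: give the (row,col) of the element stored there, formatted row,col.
lane 27: gr=6 (27/4), th=3 (27%4)
i=1: r=3*2+1=7, c=gr=6

7,6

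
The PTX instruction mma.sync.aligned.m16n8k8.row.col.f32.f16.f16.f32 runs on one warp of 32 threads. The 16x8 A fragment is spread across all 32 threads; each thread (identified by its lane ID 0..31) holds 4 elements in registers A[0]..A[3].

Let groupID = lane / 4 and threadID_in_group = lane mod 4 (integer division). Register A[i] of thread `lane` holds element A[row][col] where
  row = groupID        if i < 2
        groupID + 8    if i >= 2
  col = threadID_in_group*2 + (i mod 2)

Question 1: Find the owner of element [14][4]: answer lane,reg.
26,2

r=14⇒gr=6,Rb=1  c=4⇒th=2,odd=0
L=6*4+2=26  i=1*2+0=2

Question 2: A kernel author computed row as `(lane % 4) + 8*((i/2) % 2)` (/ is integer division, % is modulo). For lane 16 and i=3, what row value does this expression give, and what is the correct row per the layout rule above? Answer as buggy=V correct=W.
buggy=8 correct=12

`(lane % 4) + 8*((i/2) % 2)`[16,3]→8
lane 16: G=4 (16/4), T=0 (16%4)
i=3: r=4+8=12, c=0*2+1=1
row: 8 vs 12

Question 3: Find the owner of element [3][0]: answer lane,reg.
r=3->g=3,rb=0  c=0->t=0,b0=0
L=3*4+0=12  i=0*2+0=0

12,0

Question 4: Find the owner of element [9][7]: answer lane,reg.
r=9⇒gr=1,Rb=1  c=7⇒th=3,odd=1
L=1*4+3=7  i=1*2+1=3

7,3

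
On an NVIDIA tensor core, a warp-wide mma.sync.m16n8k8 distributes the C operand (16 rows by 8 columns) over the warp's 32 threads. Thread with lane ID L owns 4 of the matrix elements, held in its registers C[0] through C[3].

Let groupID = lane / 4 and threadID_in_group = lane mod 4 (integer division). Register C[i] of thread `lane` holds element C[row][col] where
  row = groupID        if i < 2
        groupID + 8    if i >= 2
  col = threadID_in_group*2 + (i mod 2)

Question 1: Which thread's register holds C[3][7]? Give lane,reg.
15,1

r=3⇒gr=3,Rb=0  c=7⇒th=3,odd=1
L=3*4+3=15  i=0*2+1=1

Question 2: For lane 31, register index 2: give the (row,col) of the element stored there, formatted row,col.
15,6

lane 31: gid=7 (31/4), tid=3 (31%4)
i=2: r=7+8=15, c=3*2+0=6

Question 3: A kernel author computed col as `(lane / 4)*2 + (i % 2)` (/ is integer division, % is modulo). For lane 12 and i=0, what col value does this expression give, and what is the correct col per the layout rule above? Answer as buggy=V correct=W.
`(lane / 4)*2 + (i % 2)`[12,0]⇒6
lane 12: gr=3 (12/4), th=0 (12%4)
i=0: r=3+0=3, c=0*2+0=0
col: 6 vs 0

buggy=6 correct=0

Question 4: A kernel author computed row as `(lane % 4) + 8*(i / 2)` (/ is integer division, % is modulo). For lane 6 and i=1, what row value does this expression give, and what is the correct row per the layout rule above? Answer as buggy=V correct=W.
`(lane % 4) + 8*(i / 2)`[6,1]=>2
lane 6: grp=1 (6/4), tig=2 (6%4)
i=1: r=1+0=1, c=2*2+1=5
row: 2 vs 1

buggy=2 correct=1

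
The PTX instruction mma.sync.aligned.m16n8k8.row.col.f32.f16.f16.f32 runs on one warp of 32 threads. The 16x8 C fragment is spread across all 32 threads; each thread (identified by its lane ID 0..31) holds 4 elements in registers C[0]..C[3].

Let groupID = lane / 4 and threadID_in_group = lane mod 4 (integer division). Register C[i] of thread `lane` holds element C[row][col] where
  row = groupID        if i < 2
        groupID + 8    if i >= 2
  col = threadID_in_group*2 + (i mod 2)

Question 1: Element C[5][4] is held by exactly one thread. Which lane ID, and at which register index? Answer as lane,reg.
r=5→G=5,rhi=0  c=4→T=2,p=0
L=5*4+2=22  i=0*2+0=0

22,0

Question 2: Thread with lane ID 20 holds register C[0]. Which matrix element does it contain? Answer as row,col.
5,0

L=20=>grp=20>>2=5, tig=20&3=0
[0]=>row 5+0=5  col 0·2+0=0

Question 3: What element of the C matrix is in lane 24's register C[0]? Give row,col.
6,0

L=24=>grp=24>>2=6, tig=24&3=0
[0]=>row 6+0=6  col 0·2+0=0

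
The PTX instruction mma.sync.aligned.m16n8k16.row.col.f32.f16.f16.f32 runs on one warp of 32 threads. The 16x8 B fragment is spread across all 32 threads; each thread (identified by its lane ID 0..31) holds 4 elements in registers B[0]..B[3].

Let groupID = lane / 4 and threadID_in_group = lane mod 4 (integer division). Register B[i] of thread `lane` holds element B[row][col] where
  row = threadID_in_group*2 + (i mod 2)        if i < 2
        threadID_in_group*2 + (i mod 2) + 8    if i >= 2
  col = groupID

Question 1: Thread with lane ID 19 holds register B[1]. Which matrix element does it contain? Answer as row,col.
lane 19⇒19/4=4, 19 mod 4=3
i=1  r:2·3+1+0⇒7  c:4

7,4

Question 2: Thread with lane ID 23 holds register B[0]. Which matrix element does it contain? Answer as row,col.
6,5

lane 23: g=5 (23/4), t=3 (23%4)
i=0: r=3*2+0+0=6, c=g=5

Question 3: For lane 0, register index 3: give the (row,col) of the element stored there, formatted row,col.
L=0->g=0>>2=0, t=0&3=0
[3]->row 0·2+1+8=9  col g=0

9,0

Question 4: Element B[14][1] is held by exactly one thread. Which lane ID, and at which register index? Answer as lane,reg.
7,2

c:1=>grp=1  r:14=>rB=1,tig=3,lo=0
L=1*4+3=7  i=1*2+0=2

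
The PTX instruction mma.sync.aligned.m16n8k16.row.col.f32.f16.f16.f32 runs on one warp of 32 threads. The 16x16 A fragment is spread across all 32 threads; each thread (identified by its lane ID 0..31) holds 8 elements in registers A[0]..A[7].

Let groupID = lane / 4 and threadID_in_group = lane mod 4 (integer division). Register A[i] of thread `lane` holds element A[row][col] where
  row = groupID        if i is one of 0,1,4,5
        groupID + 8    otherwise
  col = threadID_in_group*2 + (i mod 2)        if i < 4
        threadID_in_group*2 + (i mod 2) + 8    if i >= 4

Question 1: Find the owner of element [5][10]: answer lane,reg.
r=5→G=5,rhi=0  c=10→chi=1,T=1,p=0
L=5*4+1=21  i=1*4+0*2+0=4

21,4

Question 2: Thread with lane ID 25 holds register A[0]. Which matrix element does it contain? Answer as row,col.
6,2

25: gr=6,th=1
[0] (6+0,1*2+0+0) = (6,2)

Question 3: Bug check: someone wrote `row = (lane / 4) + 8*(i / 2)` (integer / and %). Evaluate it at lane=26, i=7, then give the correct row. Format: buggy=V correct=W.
buggy=30 correct=14

`(lane / 4) + 8*(i / 2)`[26,7]->30
L=26->g=26>>2=6, t=26&3=2
[7]->row 6+8=14  col 2·2+1+8=13
row: 30 vs 14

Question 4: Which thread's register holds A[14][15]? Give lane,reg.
r=14⇒gr=6,Rb=1  c=15⇒Cb=1,th=3,odd=1
L=6*4+3=27  i=1*4+1*2+1=7

27,7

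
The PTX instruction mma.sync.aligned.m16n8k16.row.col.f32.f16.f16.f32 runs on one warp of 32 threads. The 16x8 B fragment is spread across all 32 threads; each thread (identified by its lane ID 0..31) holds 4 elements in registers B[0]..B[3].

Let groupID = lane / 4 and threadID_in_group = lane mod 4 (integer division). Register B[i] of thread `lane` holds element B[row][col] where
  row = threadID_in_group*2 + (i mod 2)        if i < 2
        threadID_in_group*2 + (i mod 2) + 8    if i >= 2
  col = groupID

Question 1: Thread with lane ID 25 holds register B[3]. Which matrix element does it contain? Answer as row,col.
11,6

lane 25: G=6 (25/4), T=1 (25%4)
i=3: r=1*2+1+8=11, c=G=6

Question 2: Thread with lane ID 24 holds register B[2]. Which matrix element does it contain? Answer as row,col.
8,6

lane 24→24/4=6, 24 mod 4=0
i=2  r:2·0+0+8→8  c:6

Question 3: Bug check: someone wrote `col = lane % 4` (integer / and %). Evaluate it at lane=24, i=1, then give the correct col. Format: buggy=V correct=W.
buggy=0 correct=6

`lane % 4`[24,1]->0
lane 24: gid=6 (24/4), tid=0 (24%4)
i=1: r=0*2+1+0=1, c=gid=6
col: 0 vs 6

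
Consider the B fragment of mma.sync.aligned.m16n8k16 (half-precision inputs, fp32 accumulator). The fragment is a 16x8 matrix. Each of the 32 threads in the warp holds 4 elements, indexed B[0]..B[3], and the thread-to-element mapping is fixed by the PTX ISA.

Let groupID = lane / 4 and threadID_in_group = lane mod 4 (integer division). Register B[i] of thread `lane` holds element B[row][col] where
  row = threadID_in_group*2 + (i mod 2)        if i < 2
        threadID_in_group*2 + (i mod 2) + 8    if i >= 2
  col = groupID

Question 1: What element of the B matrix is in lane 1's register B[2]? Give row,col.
lane 1: G=0 (1/4), T=1 (1%4)
i=2: r=1*2+0+8=10, c=G=0

10,0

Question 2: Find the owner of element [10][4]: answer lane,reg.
c=4⇒gr=4  r=10⇒Rb=1,th=1,odd=0
L=4*4+1=17  i=1*2+0=2

17,2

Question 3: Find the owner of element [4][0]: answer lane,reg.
c=0→G=0  r=4→rhi=0,T=2,p=0
L=0*4+2=2  i=0*2+0=0

2,0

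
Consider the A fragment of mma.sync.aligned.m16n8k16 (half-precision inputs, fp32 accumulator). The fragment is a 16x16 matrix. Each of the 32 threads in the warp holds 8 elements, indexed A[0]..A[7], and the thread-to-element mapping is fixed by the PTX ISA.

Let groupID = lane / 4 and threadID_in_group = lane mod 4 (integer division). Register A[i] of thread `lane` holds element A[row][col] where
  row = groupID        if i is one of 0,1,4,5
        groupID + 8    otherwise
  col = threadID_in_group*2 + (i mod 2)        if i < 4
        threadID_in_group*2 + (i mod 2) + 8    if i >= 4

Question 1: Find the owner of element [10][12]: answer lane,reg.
10,6

r: 10->gid=2,r8=1  c: 12->c8=1,tid=2,i&1=0
L=2*4+2=10  i=1*4+1*2+0=6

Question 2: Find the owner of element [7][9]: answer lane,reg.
28,5

r: 7->gid=7,r8=0  c: 9->c8=1,tid=0,i&1=1
L=7*4+0=28  i=1*4+0*2+1=5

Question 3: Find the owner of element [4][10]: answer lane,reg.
r:4=>grp=4,rB=0  c:10=>cB=1,tig=1,lo=0
L=4*4+1=17  i=1*4+0*2+0=4

17,4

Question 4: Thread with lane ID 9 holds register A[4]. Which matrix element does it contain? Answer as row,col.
2,10

L=9=>grp=9>>2=2, tig=9&3=1
[4]=>row 2+0=2  col 1·2+0+8=10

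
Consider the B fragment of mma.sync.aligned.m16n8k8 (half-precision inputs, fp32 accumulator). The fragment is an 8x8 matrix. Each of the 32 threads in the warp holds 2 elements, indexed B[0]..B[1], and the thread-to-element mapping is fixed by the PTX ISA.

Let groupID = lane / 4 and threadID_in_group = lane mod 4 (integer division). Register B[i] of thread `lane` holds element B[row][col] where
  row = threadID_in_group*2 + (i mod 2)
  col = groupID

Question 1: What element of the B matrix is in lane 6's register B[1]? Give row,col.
5,1

lane 6⇒6/4=1, 6 mod 4=2
i=1  r:2·2+1⇒5  c:1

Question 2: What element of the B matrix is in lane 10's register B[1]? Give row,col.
L=10⇒gr=10>>2=2, th=10&3=2
[1]⇒row 2·2+1=5  col gr=2

5,2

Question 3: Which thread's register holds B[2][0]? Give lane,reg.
1,0

c: 0->gid=0  r: 2->tid=1,i&1=0
L=0*4+1=1  i=0=0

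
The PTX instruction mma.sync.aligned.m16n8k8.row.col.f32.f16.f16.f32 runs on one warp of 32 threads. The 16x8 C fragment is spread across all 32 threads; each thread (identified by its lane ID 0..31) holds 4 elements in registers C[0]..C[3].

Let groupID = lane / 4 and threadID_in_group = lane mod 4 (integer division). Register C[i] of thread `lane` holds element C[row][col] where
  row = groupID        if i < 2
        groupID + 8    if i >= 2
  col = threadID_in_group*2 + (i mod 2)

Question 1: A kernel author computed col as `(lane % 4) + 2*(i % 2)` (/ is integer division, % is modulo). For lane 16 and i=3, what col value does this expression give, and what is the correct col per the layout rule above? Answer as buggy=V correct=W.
buggy=2 correct=1

`(lane % 4) + 2*(i % 2)`[16,3]->2
lane 16: g=4 (16/4), t=0 (16%4)
i=3: r=4+8=12, c=0*2+1=1
col: 2 vs 1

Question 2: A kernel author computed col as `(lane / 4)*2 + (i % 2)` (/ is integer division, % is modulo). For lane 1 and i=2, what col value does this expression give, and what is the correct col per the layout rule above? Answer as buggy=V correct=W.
`(lane / 4)*2 + (i % 2)`[1,2]->0
1: gid=0,tid=1
[2] (0+8,1*2+0) = (8,2)
col: 0 vs 2

buggy=0 correct=2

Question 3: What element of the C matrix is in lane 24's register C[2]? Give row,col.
lane 24->24/4=6, 24 mod 4=0
i=2  r:6+8->14  c:2·0+0->0

14,0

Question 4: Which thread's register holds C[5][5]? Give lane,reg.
r: 5->gid=5,r8=0  c: 5->tid=2,i&1=1
L=5*4+2=22  i=0*2+1=1

22,1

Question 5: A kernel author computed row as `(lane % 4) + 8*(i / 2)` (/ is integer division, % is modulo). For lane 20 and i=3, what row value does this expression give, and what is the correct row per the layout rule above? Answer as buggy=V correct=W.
buggy=8 correct=13

`(lane % 4) + 8*(i / 2)`[20,3]->8
20: g=5,t=0
[3] (5+8,0*2+1) = (13,1)
row: 8 vs 13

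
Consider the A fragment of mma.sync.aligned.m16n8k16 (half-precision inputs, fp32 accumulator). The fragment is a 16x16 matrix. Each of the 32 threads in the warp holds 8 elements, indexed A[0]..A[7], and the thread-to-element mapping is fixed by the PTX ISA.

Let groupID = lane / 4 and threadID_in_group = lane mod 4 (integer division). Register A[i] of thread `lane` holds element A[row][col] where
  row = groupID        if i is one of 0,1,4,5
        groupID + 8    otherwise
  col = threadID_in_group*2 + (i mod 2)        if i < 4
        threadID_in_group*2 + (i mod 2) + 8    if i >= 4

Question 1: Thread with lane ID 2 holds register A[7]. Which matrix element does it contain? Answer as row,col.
lane 2⇒2/4=0, 2 mod 4=2
i=7  r:0+8⇒8  c:2·2+1+8⇒13

8,13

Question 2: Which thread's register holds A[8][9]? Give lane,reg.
r:8=>grp=0,rB=1  c:9=>cB=1,tig=0,lo=1
L=0*4+0=0  i=1*4+1*2+1=7

0,7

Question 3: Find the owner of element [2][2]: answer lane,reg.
9,0

r=2⇒gr=2,Rb=0  c=2⇒Cb=0,th=1,odd=0
L=2*4+1=9  i=0*4+0*2+0=0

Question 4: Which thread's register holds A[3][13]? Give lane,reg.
r=3⇒gr=3,Rb=0  c=13⇒Cb=1,th=2,odd=1
L=3*4+2=14  i=1*4+0*2+1=5

14,5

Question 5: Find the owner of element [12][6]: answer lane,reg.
19,2

r=12→G=4,rhi=1  c=6→chi=0,T=3,p=0
L=4*4+3=19  i=0*4+1*2+0=2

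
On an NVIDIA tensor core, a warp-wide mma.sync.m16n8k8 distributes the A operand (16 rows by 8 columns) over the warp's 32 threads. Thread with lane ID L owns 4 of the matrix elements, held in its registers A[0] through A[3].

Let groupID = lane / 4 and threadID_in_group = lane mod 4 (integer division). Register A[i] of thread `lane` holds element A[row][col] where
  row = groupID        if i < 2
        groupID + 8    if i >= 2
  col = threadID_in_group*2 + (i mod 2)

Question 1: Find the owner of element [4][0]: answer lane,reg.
16,0

r=4->g=4,rb=0  c=0->t=0,b0=0
L=4*4+0=16  i=0*2+0=0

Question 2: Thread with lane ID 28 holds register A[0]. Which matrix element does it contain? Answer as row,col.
7,0

lane 28->28/4=7, 28 mod 4=0
i=0  r:7+0->7  c:2·0+0->0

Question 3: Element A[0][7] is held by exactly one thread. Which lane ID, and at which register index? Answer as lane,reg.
3,1

r=0⇒gr=0,Rb=0  c=7⇒th=3,odd=1
L=0*4+3=3  i=0*2+1=1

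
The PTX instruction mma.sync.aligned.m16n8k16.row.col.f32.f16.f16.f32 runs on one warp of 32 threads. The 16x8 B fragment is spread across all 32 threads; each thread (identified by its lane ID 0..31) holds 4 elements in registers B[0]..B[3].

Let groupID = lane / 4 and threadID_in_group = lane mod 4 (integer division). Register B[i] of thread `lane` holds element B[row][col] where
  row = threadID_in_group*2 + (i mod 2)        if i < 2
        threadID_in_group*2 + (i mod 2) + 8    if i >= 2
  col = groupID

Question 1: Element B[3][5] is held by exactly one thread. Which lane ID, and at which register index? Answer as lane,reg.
21,1

c:5=>grp=5  r:3=>rB=0,tig=1,lo=1
L=5*4+1=21  i=0*2+1=1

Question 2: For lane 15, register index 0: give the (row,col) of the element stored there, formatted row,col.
6,3

lane 15→15/4=3, 15 mod 4=3
i=0  r:2·3+0+0→6  c:3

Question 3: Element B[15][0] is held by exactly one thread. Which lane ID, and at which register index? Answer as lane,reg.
3,3

c: 0->gid=0  r: 15->r8=1,tid=3,i&1=1
L=0*4+3=3  i=1*2+1=3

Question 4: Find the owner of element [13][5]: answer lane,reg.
c=5->g=5  r=13->rb=1,t=2,b0=1
L=5*4+2=22  i=1*2+1=3

22,3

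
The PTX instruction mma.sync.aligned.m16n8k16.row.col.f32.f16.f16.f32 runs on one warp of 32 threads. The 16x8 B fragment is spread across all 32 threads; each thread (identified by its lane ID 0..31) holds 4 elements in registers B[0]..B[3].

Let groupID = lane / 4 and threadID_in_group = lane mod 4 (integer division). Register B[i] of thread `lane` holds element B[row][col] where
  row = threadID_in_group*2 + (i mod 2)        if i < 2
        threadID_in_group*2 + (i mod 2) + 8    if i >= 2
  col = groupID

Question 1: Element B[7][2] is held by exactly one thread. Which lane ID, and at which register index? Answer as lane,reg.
11,1

c:2=>grp=2  r:7=>rB=0,tig=3,lo=1
L=2*4+3=11  i=0*2+1=1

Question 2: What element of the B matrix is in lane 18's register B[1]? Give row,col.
18: g=4,t=2
[1] (2*2+1+0,4) = (5,4)

5,4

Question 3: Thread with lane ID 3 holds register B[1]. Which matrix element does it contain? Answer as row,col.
3: gr=0,th=3
[1] (3*2+1+0,0) = (7,0)

7,0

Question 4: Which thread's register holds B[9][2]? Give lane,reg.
c:2=>grp=2  r:9=>rB=1,tig=0,lo=1
L=2*4+0=8  i=1*2+1=3

8,3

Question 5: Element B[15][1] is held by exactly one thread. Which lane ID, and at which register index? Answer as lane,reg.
7,3

c: 1->gid=1  r: 15->r8=1,tid=3,i&1=1
L=1*4+3=7  i=1*2+1=3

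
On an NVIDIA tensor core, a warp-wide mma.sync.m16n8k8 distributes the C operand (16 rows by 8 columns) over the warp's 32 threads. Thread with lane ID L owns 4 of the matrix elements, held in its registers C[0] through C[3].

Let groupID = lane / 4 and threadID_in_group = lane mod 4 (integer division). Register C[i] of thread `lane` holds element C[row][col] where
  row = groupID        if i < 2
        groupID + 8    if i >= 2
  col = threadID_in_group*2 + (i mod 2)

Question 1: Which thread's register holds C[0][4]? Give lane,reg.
2,0

r=0->g=0,rb=0  c=4->t=2,b0=0
L=0*4+2=2  i=0*2+0=0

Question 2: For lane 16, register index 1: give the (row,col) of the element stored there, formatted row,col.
4,1

16: gid=4,tid=0
[1] (4+0,0*2+1) = (4,1)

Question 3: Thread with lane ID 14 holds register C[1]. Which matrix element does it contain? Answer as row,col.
14: grp=3,tig=2
[1] (3+0,2*2+1) = (3,5)

3,5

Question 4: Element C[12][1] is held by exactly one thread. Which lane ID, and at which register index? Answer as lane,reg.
r=12⇒gr=4,Rb=1  c=1⇒th=0,odd=1
L=4*4+0=16  i=1*2+1=3

16,3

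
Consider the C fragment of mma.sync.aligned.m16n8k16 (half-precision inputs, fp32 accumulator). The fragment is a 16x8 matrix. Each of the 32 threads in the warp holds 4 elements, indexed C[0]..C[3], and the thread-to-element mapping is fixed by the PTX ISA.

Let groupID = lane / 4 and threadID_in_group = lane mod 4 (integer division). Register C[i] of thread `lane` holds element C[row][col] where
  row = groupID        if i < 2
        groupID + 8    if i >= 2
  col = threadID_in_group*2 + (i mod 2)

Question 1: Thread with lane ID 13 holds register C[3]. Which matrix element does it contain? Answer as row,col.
11,3

lane 13⇒13/4=3, 13 mod 4=1
i=3  r:3+8⇒11  c:2·1+1⇒3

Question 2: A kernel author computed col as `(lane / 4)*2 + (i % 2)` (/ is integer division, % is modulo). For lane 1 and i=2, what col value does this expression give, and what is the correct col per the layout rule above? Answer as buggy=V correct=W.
buggy=0 correct=2

`(lane / 4)*2 + (i % 2)`[1,2]→0
L=1→G=1>>2=0, T=1&3=1
[2]→row 0+8=8  col 1·2+0=2
col: 0 vs 2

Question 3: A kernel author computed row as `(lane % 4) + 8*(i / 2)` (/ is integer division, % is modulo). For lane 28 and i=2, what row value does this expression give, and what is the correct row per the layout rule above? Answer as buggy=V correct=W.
`(lane % 4) + 8*(i / 2)`[28,2]->8
lane 28->28/4=7, 28 mod 4=0
i=2  r:7+8->15  c:2·0+0->0
row: 8 vs 15

buggy=8 correct=15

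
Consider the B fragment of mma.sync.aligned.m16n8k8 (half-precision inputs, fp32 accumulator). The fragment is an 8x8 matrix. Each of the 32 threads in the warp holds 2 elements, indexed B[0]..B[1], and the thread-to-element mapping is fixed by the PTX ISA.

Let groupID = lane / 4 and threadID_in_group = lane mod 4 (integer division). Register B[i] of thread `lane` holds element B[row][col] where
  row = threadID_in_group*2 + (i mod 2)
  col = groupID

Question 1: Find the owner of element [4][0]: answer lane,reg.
2,0

c:0=>grp=0  r:4=>tig=2,lo=0
L=0*4+2=2  i=0=0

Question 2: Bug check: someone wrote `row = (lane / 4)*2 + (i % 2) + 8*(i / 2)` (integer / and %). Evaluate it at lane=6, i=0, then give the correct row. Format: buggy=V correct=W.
`(lane / 4)*2 + (i % 2) + 8*(i / 2)`[6,0]→2
6: G=1,T=2
[0] (2*2+0,1) = (4,1)
row: 2 vs 4

buggy=2 correct=4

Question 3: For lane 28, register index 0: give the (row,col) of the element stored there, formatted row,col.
0,7

28: G=7,T=0
[0] (0*2+0,7) = (0,7)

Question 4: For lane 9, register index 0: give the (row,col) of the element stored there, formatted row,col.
2,2

9: g=2,t=1
[0] (1*2+0,2) = (2,2)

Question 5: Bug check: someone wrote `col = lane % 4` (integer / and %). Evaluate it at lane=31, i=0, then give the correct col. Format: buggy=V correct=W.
`lane % 4`[31,0]⇒3
31: gr=7,th=3
[0] (3*2+0,7) = (6,7)
col: 3 vs 7

buggy=3 correct=7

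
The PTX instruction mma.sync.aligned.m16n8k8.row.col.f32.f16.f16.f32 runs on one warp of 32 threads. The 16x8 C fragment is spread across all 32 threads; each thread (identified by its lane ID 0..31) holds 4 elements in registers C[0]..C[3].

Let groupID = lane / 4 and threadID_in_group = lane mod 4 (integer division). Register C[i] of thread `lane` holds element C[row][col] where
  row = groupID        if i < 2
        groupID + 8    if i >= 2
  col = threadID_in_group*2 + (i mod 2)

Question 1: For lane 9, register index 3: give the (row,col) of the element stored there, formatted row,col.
9: G=2,T=1
[3] (2+8,1*2+1) = (10,3)

10,3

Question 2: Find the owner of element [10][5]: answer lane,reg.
r:10=>grp=2,rB=1  c:5=>tig=2,lo=1
L=2*4+2=10  i=1*2+1=3

10,3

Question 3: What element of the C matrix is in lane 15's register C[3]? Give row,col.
L=15->gid=15>>2=3, tid=15&3=3
[3]->row 3+8=11  col 3·2+1=7

11,7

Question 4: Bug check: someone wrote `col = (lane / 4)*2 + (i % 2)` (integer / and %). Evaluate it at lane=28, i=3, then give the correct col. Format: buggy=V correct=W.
`(lane / 4)*2 + (i % 2)`[28,3]=>15
28: grp=7,tig=0
[3] (7+8,0*2+1) = (15,1)
col: 15 vs 1

buggy=15 correct=1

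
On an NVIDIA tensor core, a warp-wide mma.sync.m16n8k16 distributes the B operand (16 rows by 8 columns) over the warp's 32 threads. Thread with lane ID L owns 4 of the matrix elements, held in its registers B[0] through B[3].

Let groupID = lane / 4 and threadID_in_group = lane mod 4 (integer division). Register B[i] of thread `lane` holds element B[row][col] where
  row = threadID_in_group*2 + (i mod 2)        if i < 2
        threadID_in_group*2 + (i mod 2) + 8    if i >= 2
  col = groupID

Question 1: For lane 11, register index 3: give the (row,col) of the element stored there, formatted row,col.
15,2

11: G=2,T=3
[3] (3*2+1+8,2) = (15,2)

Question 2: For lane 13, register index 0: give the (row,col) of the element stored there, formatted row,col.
2,3

13: g=3,t=1
[0] (1*2+0+0,3) = (2,3)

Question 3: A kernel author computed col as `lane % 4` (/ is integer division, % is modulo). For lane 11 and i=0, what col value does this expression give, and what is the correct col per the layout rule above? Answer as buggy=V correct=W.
`lane % 4`[11,0]⇒3
lane 11⇒11/4=2, 11 mod 4=3
i=0  r:2·3+0+0⇒6  c:2
col: 3 vs 2

buggy=3 correct=2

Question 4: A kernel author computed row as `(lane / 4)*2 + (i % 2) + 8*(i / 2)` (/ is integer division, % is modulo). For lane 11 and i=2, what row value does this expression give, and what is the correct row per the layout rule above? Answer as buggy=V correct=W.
`(lane / 4)*2 + (i % 2) + 8*(i / 2)`[11,2]→12
L=11→G=11>>2=2, T=11&3=3
[2]→row 3·2+0+8=14  col G=2
row: 12 vs 14

buggy=12 correct=14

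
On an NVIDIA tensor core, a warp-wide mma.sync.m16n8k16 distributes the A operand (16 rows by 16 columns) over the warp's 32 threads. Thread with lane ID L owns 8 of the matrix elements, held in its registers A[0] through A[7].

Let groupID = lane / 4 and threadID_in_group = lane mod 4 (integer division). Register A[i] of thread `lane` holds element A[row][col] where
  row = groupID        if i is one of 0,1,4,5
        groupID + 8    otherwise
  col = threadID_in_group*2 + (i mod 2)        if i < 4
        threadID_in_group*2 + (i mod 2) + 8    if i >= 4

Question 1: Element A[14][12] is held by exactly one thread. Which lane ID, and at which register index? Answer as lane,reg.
r=14⇒gr=6,Rb=1  c=12⇒Cb=1,th=2,odd=0
L=6*4+2=26  i=1*4+1*2+0=6

26,6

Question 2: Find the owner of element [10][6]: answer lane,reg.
r=10→G=2,rhi=1  c=6→chi=0,T=3,p=0
L=2*4+3=11  i=0*4+1*2+0=2

11,2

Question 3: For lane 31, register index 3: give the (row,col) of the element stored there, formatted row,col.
15,7

L=31→G=31>>2=7, T=31&3=3
[3]→row 7+8=15  col 3·2+1+0=7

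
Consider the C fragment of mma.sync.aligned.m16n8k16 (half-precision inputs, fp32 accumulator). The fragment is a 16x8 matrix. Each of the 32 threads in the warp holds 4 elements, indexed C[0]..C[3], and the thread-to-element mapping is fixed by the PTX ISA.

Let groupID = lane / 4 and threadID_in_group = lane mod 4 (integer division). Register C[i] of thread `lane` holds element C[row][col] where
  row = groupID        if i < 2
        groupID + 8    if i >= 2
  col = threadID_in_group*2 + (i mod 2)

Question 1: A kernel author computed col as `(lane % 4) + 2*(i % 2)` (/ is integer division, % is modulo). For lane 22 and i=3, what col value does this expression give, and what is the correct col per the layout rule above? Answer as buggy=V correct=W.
`(lane % 4) + 2*(i % 2)`[22,3]⇒4
lane 22⇒22/4=5, 22 mod 4=2
i=3  r:5+8⇒13  c:2·2+1⇒5
col: 4 vs 5

buggy=4 correct=5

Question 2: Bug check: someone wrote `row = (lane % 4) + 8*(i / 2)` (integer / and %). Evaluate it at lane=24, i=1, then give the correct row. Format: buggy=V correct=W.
`(lane % 4) + 8*(i / 2)`[24,1]->0
24: gid=6,tid=0
[1] (6+0,0*2+1) = (6,1)
row: 0 vs 6

buggy=0 correct=6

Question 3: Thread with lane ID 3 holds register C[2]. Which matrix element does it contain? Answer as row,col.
3: G=0,T=3
[2] (0+8,3*2+0) = (8,6)

8,6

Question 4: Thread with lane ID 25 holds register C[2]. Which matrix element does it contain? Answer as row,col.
lane 25→25/4=6, 25 mod 4=1
i=2  r:6+8→14  c:2·1+0→2

14,2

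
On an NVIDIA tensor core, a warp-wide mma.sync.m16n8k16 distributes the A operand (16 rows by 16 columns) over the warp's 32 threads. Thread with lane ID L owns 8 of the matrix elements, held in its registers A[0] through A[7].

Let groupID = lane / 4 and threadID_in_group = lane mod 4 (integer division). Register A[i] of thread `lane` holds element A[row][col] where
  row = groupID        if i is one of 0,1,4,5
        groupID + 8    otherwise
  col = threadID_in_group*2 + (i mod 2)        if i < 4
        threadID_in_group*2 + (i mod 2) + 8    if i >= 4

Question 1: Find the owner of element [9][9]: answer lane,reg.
r: 9->gid=1,r8=1  c: 9->c8=1,tid=0,i&1=1
L=1*4+0=4  i=1*4+1*2+1=7

4,7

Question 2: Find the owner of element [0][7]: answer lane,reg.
r: 0->gid=0,r8=0  c: 7->c8=0,tid=3,i&1=1
L=0*4+3=3  i=0*4+0*2+1=1

3,1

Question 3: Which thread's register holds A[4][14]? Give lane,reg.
r: 4->gid=4,r8=0  c: 14->c8=1,tid=3,i&1=0
L=4*4+3=19  i=1*4+0*2+0=4

19,4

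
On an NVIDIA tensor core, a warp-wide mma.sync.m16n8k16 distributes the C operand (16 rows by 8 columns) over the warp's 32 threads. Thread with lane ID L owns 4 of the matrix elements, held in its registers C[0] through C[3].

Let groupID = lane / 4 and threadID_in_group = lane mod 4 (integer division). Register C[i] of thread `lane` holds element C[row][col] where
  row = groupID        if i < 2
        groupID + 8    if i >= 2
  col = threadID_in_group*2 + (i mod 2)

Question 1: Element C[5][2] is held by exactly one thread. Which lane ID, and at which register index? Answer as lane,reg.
21,0

r=5→G=5,rhi=0  c=2→T=1,p=0
L=5*4+1=21  i=0*2+0=0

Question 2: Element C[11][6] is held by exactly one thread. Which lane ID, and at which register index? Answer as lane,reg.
r: 11->gid=3,r8=1  c: 6->tid=3,i&1=0
L=3*4+3=15  i=1*2+0=2

15,2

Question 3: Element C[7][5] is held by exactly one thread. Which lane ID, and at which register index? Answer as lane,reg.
30,1

r:7=>grp=7,rB=0  c:5=>tig=2,lo=1
L=7*4+2=30  i=0*2+1=1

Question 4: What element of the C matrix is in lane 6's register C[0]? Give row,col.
lane 6: G=1 (6/4), T=2 (6%4)
i=0: r=1+0=1, c=2*2+0=4

1,4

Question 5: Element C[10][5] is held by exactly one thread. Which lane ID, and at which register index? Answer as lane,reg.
10,3

r=10->g=2,rb=1  c=5->t=2,b0=1
L=2*4+2=10  i=1*2+1=3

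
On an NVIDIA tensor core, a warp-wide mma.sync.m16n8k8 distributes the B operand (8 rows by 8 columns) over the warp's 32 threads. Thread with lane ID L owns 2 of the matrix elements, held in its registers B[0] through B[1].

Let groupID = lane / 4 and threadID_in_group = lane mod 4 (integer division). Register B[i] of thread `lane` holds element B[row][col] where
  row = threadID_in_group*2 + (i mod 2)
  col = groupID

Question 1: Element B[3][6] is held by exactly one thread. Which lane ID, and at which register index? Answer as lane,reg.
c: 6->gid=6  r: 3->tid=1,i&1=1
L=6*4+1=25  i=1=1

25,1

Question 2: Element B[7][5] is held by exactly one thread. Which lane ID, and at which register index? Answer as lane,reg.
c=5⇒gr=5  r=7⇒th=3,odd=1
L=5*4+3=23  i=1=1

23,1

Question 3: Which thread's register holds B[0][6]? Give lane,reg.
24,0

c=6→G=6  r=0→T=0,p=0
L=6*4+0=24  i=0=0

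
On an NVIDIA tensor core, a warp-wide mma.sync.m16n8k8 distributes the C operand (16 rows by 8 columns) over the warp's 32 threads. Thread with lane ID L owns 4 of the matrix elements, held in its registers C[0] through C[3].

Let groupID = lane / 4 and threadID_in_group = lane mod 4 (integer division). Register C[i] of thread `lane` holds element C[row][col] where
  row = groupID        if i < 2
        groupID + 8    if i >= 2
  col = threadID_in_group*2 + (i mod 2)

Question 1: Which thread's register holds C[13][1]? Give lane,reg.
r:13=>grp=5,rB=1  c:1=>tig=0,lo=1
L=5*4+0=20  i=1*2+1=3

20,3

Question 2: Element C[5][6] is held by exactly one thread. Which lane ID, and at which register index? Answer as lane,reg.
23,0

r=5⇒gr=5,Rb=0  c=6⇒th=3,odd=0
L=5*4+3=23  i=0*2+0=0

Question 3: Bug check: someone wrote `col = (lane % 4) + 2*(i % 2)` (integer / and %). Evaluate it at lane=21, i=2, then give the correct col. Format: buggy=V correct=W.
`(lane % 4) + 2*(i % 2)`[21,2]=>1
21: grp=5,tig=1
[2] (5+8,1*2+0) = (13,2)
col: 1 vs 2

buggy=1 correct=2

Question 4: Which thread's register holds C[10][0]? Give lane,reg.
8,2

r: 10->gid=2,r8=1  c: 0->tid=0,i&1=0
L=2*4+0=8  i=1*2+0=2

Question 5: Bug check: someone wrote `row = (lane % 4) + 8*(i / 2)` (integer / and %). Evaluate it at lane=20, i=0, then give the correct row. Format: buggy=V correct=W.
buggy=0 correct=5

`(lane % 4) + 8*(i / 2)`[20,0]→0
L=20→G=20>>2=5, T=20&3=0
[0]→row 5+0=5  col 0·2+0=0
row: 0 vs 5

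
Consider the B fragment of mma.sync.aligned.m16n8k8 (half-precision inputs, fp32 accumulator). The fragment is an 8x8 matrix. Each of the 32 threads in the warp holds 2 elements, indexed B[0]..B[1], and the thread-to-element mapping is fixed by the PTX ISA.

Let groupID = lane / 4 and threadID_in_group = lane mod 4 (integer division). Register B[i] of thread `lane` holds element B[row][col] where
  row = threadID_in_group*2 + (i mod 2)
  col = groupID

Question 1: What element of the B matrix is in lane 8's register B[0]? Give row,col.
8: gr=2,th=0
[0] (0*2+0,2) = (0,2)

0,2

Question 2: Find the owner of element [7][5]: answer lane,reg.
c=5→G=5  r=7→T=3,p=1
L=5*4+3=23  i=1=1

23,1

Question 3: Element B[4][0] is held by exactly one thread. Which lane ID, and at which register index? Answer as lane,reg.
c=0->g=0  r=4->t=2,b0=0
L=0*4+2=2  i=0=0

2,0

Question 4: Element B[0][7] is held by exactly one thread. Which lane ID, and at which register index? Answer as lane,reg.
28,0

c=7->g=7  r=0->t=0,b0=0
L=7*4+0=28  i=0=0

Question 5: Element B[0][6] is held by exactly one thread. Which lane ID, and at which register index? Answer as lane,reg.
c: 6->gid=6  r: 0->tid=0,i&1=0
L=6*4+0=24  i=0=0

24,0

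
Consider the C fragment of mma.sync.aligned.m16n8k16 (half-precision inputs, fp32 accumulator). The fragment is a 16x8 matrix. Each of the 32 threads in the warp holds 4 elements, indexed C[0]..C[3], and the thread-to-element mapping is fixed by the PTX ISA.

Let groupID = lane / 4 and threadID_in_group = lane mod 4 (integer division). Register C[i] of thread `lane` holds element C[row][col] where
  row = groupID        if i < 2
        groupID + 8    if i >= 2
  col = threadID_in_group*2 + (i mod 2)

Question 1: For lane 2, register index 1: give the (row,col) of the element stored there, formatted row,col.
0,5

L=2->g=2>>2=0, t=2&3=2
[1]->row 0+0=0  col 2·2+1=5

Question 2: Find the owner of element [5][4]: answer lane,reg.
22,0

r=5->g=5,rb=0  c=4->t=2,b0=0
L=5*4+2=22  i=0*2+0=0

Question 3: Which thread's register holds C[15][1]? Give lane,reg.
28,3

r: 15->gid=7,r8=1  c: 1->tid=0,i&1=1
L=7*4+0=28  i=1*2+1=3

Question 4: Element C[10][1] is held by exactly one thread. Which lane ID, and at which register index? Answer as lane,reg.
r=10→G=2,rhi=1  c=1→T=0,p=1
L=2*4+0=8  i=1*2+1=3

8,3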